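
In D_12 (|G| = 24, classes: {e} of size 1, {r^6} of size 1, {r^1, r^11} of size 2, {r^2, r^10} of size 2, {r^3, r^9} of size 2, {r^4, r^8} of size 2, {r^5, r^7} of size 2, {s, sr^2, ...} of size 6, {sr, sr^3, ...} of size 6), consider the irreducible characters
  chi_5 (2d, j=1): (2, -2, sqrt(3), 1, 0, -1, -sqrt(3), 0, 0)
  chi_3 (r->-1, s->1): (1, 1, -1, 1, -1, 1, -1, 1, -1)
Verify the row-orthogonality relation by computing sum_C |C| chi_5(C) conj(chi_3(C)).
Sum = 0; so <chi_5, chi_3> = 0 (distinct irreducibles are orthogonal).

Why: Compute term by term over conjugacy classes (|C| * chi_5(C) * conj(chi_3(C))):
  1*(2)*conj(1) + 1*(-2)*conj(1) + 2*(sqrt(3))*conj(-1) + 2*(1)*conj(1) + 2*(0)*conj(-1) + 2*(-1)*conj(1) + 2*(-sqrt(3))*conj(-1) + 6*(0)*conj(1) + 6*(0)*conj(-1)
  = (2) + (-2) + (-2*sqrt(3)) + (2) + (0) + (-2) + (2*sqrt(3)) + (0) + (0)
  = 0.
Dividing by |G| = 24 gives 0/24 = 0, matching the row-orthogonality relation <chi_5, chi_3> = [chi_5 = chi_3].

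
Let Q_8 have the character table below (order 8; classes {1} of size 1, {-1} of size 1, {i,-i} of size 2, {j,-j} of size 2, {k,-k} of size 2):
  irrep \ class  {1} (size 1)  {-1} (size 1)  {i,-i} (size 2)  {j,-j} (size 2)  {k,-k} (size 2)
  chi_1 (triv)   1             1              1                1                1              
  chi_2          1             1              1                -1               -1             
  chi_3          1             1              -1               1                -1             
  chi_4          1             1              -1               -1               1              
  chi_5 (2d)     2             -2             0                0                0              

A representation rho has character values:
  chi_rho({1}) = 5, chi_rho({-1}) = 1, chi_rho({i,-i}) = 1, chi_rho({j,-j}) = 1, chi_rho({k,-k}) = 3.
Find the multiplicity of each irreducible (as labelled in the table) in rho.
Multiplicities: chi_1: 2, chi_2: 0, chi_3: 0, chi_4: 1, chi_5: 1.

Solution. Use <chi_rho, chi> = (1/|G|) sum_C |C| * chi_rho(C) * conj(chi(C)) with |G| = 8 for each irreducible chi in the table:
  <chi_rho, chi_1> = (1/8)[1*(5)*conj(1) + 1*(1)*conj(1) + 2*(1)*conj(1) + 2*(1)*conj(1) + 2*(3)*conj(1)]
      = (1/8)[(5) + (1) + (2) + (2) + (6)] = 16/8 = 2
  <chi_rho, chi_2> = (1/8)[1*(5)*conj(1) + 1*(1)*conj(1) + 2*(1)*conj(1) + 2*(1)*conj(-1) + 2*(3)*conj(-1)]
      = (1/8)[(5) + (1) + (2) + (-2) + (-6)] = 0/8 = 0
  <chi_rho, chi_3> = (1/8)[1*(5)*conj(1) + 1*(1)*conj(1) + 2*(1)*conj(-1) + 2*(1)*conj(1) + 2*(3)*conj(-1)]
      = (1/8)[(5) + (1) + (-2) + (2) + (-6)] = 0/8 = 0
  <chi_rho, chi_4> = (1/8)[1*(5)*conj(1) + 1*(1)*conj(1) + 2*(1)*conj(-1) + 2*(1)*conj(-1) + 2*(3)*conj(1)]
      = (1/8)[(5) + (1) + (-2) + (-2) + (6)] = 8/8 = 1
  <chi_rho, chi_5> = (1/8)[1*(5)*conj(2) + 1*(1)*conj(-2) + 2*(1)*conj(0) + 2*(1)*conj(0) + 2*(3)*conj(0)]
      = (1/8)[(10) + (-2) + (0) + (0) + (0)] = 8/8 = 1
Dimension check: dim(rho) = sum (mult * dim) = 2*1 + 0*1 + 0*1 + 1*1 + 1*2 = 5 = chi_rho(e) = 5.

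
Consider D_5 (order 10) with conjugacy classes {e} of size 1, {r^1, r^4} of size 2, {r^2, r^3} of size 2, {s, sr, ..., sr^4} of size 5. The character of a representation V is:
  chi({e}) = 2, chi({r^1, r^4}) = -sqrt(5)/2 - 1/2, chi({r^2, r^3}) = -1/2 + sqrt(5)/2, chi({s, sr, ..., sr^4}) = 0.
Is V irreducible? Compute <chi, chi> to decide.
Irreducible: <chi, chi> = 1.

Proof sketch: <chi, chi> = (1/|G|) sum_C |C| * |chi(C)|^2 = (1/10)[1*|2|^2 + 2*|-sqrt(5)/2 - 1/2|^2 + 2*|-1/2 + sqrt(5)/2|^2 + 5*|0|^2]
  = (1/10)[(4) + (sqrt(5) + 3) + (3 - sqrt(5)) + (0)] = 10/10 = 1.
A character is irreducible iff <chi, chi> = 1, so this representation is irreducible.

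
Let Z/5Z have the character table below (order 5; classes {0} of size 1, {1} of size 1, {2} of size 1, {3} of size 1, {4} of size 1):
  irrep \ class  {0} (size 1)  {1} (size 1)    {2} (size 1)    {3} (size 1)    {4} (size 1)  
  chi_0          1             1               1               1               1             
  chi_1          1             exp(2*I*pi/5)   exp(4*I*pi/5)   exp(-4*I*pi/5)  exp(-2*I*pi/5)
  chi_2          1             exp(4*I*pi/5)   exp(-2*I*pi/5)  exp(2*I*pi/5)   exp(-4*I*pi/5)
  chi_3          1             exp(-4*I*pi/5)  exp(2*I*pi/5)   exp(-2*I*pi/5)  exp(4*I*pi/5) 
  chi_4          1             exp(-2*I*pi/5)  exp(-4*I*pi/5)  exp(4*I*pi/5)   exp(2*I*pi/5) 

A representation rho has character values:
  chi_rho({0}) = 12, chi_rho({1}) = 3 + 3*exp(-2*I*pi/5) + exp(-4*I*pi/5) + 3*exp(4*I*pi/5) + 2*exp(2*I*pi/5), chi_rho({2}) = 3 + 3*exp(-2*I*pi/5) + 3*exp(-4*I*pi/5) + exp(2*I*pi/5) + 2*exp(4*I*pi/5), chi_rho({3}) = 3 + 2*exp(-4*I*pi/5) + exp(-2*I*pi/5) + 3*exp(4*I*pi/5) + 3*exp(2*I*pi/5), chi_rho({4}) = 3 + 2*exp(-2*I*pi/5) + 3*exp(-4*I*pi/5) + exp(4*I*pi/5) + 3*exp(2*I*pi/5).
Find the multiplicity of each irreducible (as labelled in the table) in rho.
Multiplicities: chi_0: 3, chi_1: 2, chi_2: 3, chi_3: 1, chi_4: 3.

Reasoning: Use <chi_rho, chi> = (1/|G|) sum_C |C| * chi_rho(C) * conj(chi(C)) with |G| = 5 for each irreducible chi in the table:
  <chi_rho, chi_0> = (1/5)[1*(12)*conj(1) + 1*(3 + 3*exp(-2*I*pi/5) + exp(-4*I*pi/5) + 3*exp(4*I*pi/5) + 2*exp(2*I*pi/5))*conj(1) + 1*(3 + 3*exp(-2*I*pi/5) + 3*exp(-4*I*pi/5) + exp(2*I*pi/5) + 2*exp(4*I*pi/5))*conj(1) + 1*(3 + 2*exp(-4*I*pi/5) + exp(-2*I*pi/5) + 3*exp(4*I*pi/5) + 3*exp(2*I*pi/5))*conj(1) + 1*(3 + 2*exp(-2*I*pi/5) + 3*exp(-4*I*pi/5) + exp(4*I*pi/5) + 3*exp(2*I*pi/5))*conj(1)]
      = (1/5)[(12) + (3 + 3*exp(-2*I*pi/5) + exp(-4*I*pi/5) + 3*exp(4*I*pi/5) + 2*exp(2*I*pi/5)) + (3 + 3*exp(-2*I*pi/5) + 3*exp(-4*I*pi/5) + exp(2*I*pi/5) + 2*exp(4*I*pi/5)) + (3 + 2*exp(-4*I*pi/5) + exp(-2*I*pi/5) + 3*exp(4*I*pi/5) + 3*exp(2*I*pi/5)) + (3 + 2*exp(-2*I*pi/5) + 3*exp(-4*I*pi/5) + exp(4*I*pi/5) + 3*exp(2*I*pi/5))] = 15/5 = 3
  <chi_rho, chi_1> = (1/5)[1*(12)*conj(1) + 1*(3 + 3*exp(-2*I*pi/5) + exp(-4*I*pi/5) + 3*exp(4*I*pi/5) + 2*exp(2*I*pi/5))*conj(exp(2*I*pi/5)) + 1*(3 + 3*exp(-2*I*pi/5) + 3*exp(-4*I*pi/5) + exp(2*I*pi/5) + 2*exp(4*I*pi/5))*conj(exp(4*I*pi/5)) + 1*(3 + 2*exp(-4*I*pi/5) + exp(-2*I*pi/5) + 3*exp(4*I*pi/5) + 3*exp(2*I*pi/5))*conj(exp(-4*I*pi/5)) + 1*(3 + 2*exp(-2*I*pi/5) + 3*exp(-4*I*pi/5) + exp(4*I*pi/5) + 3*exp(2*I*pi/5))*conj(exp(-2*I*pi/5))]
      = (1/5)[(12) + (2 + 3*exp(-2*I*pi/5) + 3*exp(-4*I*pi/5) + exp(4*I*pi/5) + 3*exp(2*I*pi/5)) + (2 + 3*exp(-4*I*pi/5) + exp(-2*I*pi/5) + 3*exp(4*I*pi/5) + 3*exp(2*I*pi/5)) + (2 + 3*exp(-2*I*pi/5) + 3*exp(-4*I*pi/5) + exp(2*I*pi/5) + 3*exp(4*I*pi/5)) + (2 + 3*exp(-2*I*pi/5) + exp(-4*I*pi/5) + 3*exp(4*I*pi/5) + 3*exp(2*I*pi/5))] = 10/5 = 2
  <chi_rho, chi_2> = (1/5)[1*(12)*conj(1) + 1*(3 + 3*exp(-2*I*pi/5) + exp(-4*I*pi/5) + 3*exp(4*I*pi/5) + 2*exp(2*I*pi/5))*conj(exp(4*I*pi/5)) + 1*(3 + 3*exp(-2*I*pi/5) + 3*exp(-4*I*pi/5) + exp(2*I*pi/5) + 2*exp(4*I*pi/5))*conj(exp(-2*I*pi/5)) + 1*(3 + 2*exp(-4*I*pi/5) + exp(-2*I*pi/5) + 3*exp(4*I*pi/5) + 3*exp(2*I*pi/5))*conj(exp(2*I*pi/5)) + 1*(3 + 2*exp(-2*I*pi/5) + 3*exp(-4*I*pi/5) + exp(4*I*pi/5) + 3*exp(2*I*pi/5))*conj(exp(-4*I*pi/5))]
      = (1/5)[(12) + (3 + 2*exp(-2*I*pi/5) + 3*exp(-4*I*pi/5) + exp(2*I*pi/5) + 3*exp(4*I*pi/5)) + (3 + 3*exp(-2*I*pi/5) + 2*exp(-4*I*pi/5) + exp(4*I*pi/5) + 3*exp(2*I*pi/5)) + (3 + 3*exp(-2*I*pi/5) + exp(-4*I*pi/5) + 2*exp(4*I*pi/5) + 3*exp(2*I*pi/5)) + (3 + 3*exp(-4*I*pi/5) + exp(-2*I*pi/5) + 3*exp(4*I*pi/5) + 2*exp(2*I*pi/5))] = 15/5 = 3
  <chi_rho, chi_3> = (1/5)[1*(12)*conj(1) + 1*(3 + 3*exp(-2*I*pi/5) + exp(-4*I*pi/5) + 3*exp(4*I*pi/5) + 2*exp(2*I*pi/5))*conj(exp(-4*I*pi/5)) + 1*(3 + 3*exp(-2*I*pi/5) + 3*exp(-4*I*pi/5) + exp(2*I*pi/5) + 2*exp(4*I*pi/5))*conj(exp(2*I*pi/5)) + 1*(3 + 2*exp(-4*I*pi/5) + exp(-2*I*pi/5) + 3*exp(4*I*pi/5) + 3*exp(2*I*pi/5))*conj(exp(-2*I*pi/5)) + 1*(3 + 2*exp(-2*I*pi/5) + 3*exp(-4*I*pi/5) + exp(4*I*pi/5) + 3*exp(2*I*pi/5))*conj(exp(4*I*pi/5))]
      = (1/5)[(12) + (1 + 3*exp(-2*I*pi/5) + 2*exp(-4*I*pi/5) + 3*exp(4*I*pi/5) + 3*exp(2*I*pi/5)) + (1 + 3*exp(-2*I*pi/5) + 3*exp(-4*I*pi/5) + 3*exp(4*I*pi/5) + 2*exp(2*I*pi/5)) + (1 + 2*exp(-2*I*pi/5) + 3*exp(-4*I*pi/5) + 3*exp(4*I*pi/5) + 3*exp(2*I*pi/5)) + (1 + 3*exp(-2*I*pi/5) + 3*exp(-4*I*pi/5) + 2*exp(4*I*pi/5) + 3*exp(2*I*pi/5))] = 5/5 = 1
  <chi_rho, chi_4> = (1/5)[1*(12)*conj(1) + 1*(3 + 3*exp(-2*I*pi/5) + exp(-4*I*pi/5) + 3*exp(4*I*pi/5) + 2*exp(2*I*pi/5))*conj(exp(-2*I*pi/5)) + 1*(3 + 3*exp(-2*I*pi/5) + 3*exp(-4*I*pi/5) + exp(2*I*pi/5) + 2*exp(4*I*pi/5))*conj(exp(-4*I*pi/5)) + 1*(3 + 2*exp(-4*I*pi/5) + exp(-2*I*pi/5) + 3*exp(4*I*pi/5) + 3*exp(2*I*pi/5))*conj(exp(4*I*pi/5)) + 1*(3 + 2*exp(-2*I*pi/5) + 3*exp(-4*I*pi/5) + exp(4*I*pi/5) + 3*exp(2*I*pi/5))*conj(exp(2*I*pi/5))]
      = (1/5)[(12) + (3 + 3*exp(-4*I*pi/5) + exp(-2*I*pi/5) + 2*exp(4*I*pi/5) + 3*exp(2*I*pi/5)) + (3 + 2*exp(-2*I*pi/5) + exp(-4*I*pi/5) + 3*exp(4*I*pi/5) + 3*exp(2*I*pi/5)) + (3 + 3*exp(-2*I*pi/5) + 3*exp(-4*I*pi/5) + exp(4*I*pi/5) + 2*exp(2*I*pi/5)) + (3 + 3*exp(-2*I*pi/5) + 2*exp(-4*I*pi/5) + exp(2*I*pi/5) + 3*exp(4*I*pi/5))] = 15/5 = 3
(Exp terms are combined using exp(i*s)*conj(exp(i*t)) = exp(i*(s-t)), and sums of them are collapsed using the identity that for every m > 1 the m distinct m-th roots of unity sum to 0, e.g. 1 + exp(2*I*pi/3) + exp(-2*I*pi/3) = 0.)
Dimension check: dim(rho) = sum (mult * dim) = 3*1 + 2*1 + 3*1 + 1*1 + 3*1 = 12 = chi_rho(e) = 12.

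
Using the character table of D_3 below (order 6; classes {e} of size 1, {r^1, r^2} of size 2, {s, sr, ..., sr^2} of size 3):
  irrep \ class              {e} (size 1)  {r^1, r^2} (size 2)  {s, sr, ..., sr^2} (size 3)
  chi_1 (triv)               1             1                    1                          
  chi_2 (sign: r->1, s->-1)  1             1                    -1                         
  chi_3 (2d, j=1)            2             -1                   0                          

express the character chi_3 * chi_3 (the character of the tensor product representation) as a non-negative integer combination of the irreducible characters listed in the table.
chi_3 tensor chi_3 = chi_1 + chi_2 + chi_3 (all other irreducibles have multiplicity 0).

Reasoning: The character of a tensor product is the pointwise product (chi_3 * chi_3)(C) = chi_3(C) * chi_3(C):
  {e}: (2)*(2), {r^1, r^2}: (-1)*(-1), {s, sr, ..., sr^2}: (0)*(0)
so (chi_3 * chi_3) takes values
  {e} -> 4, {r^1, r^2} -> 1, {s, sr, ..., sr^2} -> 0.
Now take the inner product of this character with each irreducible chi from the table, <chi_3*chi_3, chi> = (1/6) sum_C |C| (chi_3*chi_3)(C) conj(chi(C)):
  <chi_3*chi_3, chi_1> = (1/6)[1*(4)*conj(1) + 2*(1)*conj(1) + 3*(0)*conj(1)]
      = (1/6)[(4) + (2) + (0)] = 6/6 = 1
  <chi_3*chi_3, chi_2> = (1/6)[1*(4)*conj(1) + 2*(1)*conj(1) + 3*(0)*conj(-1)]
      = (1/6)[(4) + (2) + (0)] = 6/6 = 1
  <chi_3*chi_3, chi_3> = (1/6)[1*(4)*conj(2) + 2*(1)*conj(-1) + 3*(0)*conj(0)]
      = (1/6)[(8) + (-2) + (0)] = 6/6 = 1
Hence the multiplicities are chi_1: 1, chi_2: 1, chi_3: 1. Dimension check: dim(chi_3)*dim(chi_3) = 2*2 = 4 and sum (mult * dim) = 1*1 + 1*1 + 1*2 = 4.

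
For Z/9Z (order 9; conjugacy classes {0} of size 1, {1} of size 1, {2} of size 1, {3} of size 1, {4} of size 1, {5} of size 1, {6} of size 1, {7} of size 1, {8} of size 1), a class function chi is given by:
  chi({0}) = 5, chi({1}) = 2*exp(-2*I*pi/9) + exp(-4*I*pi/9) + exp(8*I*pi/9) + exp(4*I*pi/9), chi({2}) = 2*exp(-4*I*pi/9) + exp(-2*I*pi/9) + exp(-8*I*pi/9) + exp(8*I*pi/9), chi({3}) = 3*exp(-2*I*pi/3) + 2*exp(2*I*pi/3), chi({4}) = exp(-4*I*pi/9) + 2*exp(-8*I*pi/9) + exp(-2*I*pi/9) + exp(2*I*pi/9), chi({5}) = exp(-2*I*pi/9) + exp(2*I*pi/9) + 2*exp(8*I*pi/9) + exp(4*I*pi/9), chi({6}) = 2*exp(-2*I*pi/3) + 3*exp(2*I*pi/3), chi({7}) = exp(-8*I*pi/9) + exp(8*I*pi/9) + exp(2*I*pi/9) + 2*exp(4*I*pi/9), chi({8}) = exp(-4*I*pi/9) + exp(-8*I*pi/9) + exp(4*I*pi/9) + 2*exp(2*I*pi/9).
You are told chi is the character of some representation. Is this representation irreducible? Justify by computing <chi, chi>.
Not irreducible (reducible): <chi, chi> = 7 > 1.

Proof sketch: <chi, chi> = (1/|G|) sum_C |C| * |chi(C)|^2 = (1/9)[1*|5|^2 + 1*|2*exp(-2*I*pi/9) + exp(-4*I*pi/9) + exp(8*I*pi/9) + exp(4*I*pi/9)|^2 + 1*|2*exp(-4*I*pi/9) + exp(-2*I*pi/9) + exp(-8*I*pi/9) + exp(8*I*pi/9)|^2 + 1*|3*exp(-2*I*pi/3) + 2*exp(2*I*pi/3)|^2 + 1*|exp(-4*I*pi/9) + 2*exp(-8*I*pi/9) + exp(-2*I*pi/9) + exp(2*I*pi/9)|^2 + 1*|exp(-2*I*pi/9) + exp(2*I*pi/9) + 2*exp(8*I*pi/9) + exp(4*I*pi/9)|^2 + 1*|2*exp(-2*I*pi/3) + 3*exp(2*I*pi/3)|^2 + 1*|exp(-8*I*pi/9) + exp(8*I*pi/9) + exp(2*I*pi/9) + 2*exp(4*I*pi/9)|^2 + 1*|exp(-4*I*pi/9) + exp(-8*I*pi/9) + exp(4*I*pi/9) + 2*exp(2*I*pi/9)|^2]
  = (1/9)[(25) + (7 + 3*exp(-2*I*pi/3) + 2*exp(-2*I*pi/9) + 3*exp(-8*I*pi/9) + exp(-4*I*pi/9) + exp(4*I*pi/9) + 3*exp(8*I*pi/9) + 2*exp(2*I*pi/9) + 3*exp(2*I*pi/3)) + (7 + 3*exp(-2*I*pi/3) + 2*exp(-4*I*pi/9) + 3*exp(-2*I*pi/9) + exp(-8*I*pi/9) + exp(8*I*pi/9) + 3*exp(2*I*pi/9) + 2*exp(4*I*pi/9) + 3*exp(2*I*pi/3)) + (7) + (7 + 3*exp(-4*I*pi/9) + 3*exp(-2*I*pi/3) + 2*exp(-8*I*pi/9) + exp(-2*I*pi/9) + exp(2*I*pi/9) + 2*exp(8*I*pi/9) + 3*exp(2*I*pi/3) + 3*exp(4*I*pi/9)) + (7 + 3*exp(-4*I*pi/9) + 3*exp(-2*I*pi/3) + 2*exp(-8*I*pi/9) + exp(-2*I*pi/9) + exp(2*I*pi/9) + 2*exp(8*I*pi/9) + 3*exp(2*I*pi/3) + 3*exp(4*I*pi/9)) + (7) + (7 + 3*exp(-2*I*pi/3) + 2*exp(-4*I*pi/9) + 3*exp(-2*I*pi/9) + exp(-8*I*pi/9) + exp(8*I*pi/9) + 3*exp(2*I*pi/9) + 2*exp(4*I*pi/9) + 3*exp(2*I*pi/3)) + (7 + 3*exp(-2*I*pi/3) + 2*exp(-2*I*pi/9) + 3*exp(-8*I*pi/9) + exp(-4*I*pi/9) + exp(4*I*pi/9) + 3*exp(8*I*pi/9) + 2*exp(2*I*pi/9) + 3*exp(2*I*pi/3))] = 63/9 = 7.
(Exp terms are combined using exp(i*s)*conj(exp(i*t)) = exp(i*(s-t)), and sums of them are collapsed using the identity that for every m > 1 the m distinct m-th roots of unity sum to 0, e.g. 1 + exp(2*I*pi/3) + exp(-2*I*pi/3) = 0.)
A character is irreducible iff <chi, chi> = 1, so this representation is reducible.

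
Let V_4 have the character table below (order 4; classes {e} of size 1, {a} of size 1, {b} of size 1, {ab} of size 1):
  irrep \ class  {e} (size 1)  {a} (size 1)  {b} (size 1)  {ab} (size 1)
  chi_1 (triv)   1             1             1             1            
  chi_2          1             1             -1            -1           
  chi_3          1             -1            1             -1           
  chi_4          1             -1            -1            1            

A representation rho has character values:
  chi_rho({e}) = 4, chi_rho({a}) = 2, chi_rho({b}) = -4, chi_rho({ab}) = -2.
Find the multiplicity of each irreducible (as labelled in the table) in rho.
Multiplicities: chi_1: 0, chi_2: 3, chi_3: 0, chi_4: 1.

Explanation: Use <chi_rho, chi> = (1/|G|) sum_C |C| * chi_rho(C) * conj(chi(C)) with |G| = 4 for each irreducible chi in the table:
  <chi_rho, chi_1> = (1/4)[1*(4)*conj(1) + 1*(2)*conj(1) + 1*(-4)*conj(1) + 1*(-2)*conj(1)]
      = (1/4)[(4) + (2) + (-4) + (-2)] = 0/4 = 0
  <chi_rho, chi_2> = (1/4)[1*(4)*conj(1) + 1*(2)*conj(1) + 1*(-4)*conj(-1) + 1*(-2)*conj(-1)]
      = (1/4)[(4) + (2) + (4) + (2)] = 12/4 = 3
  <chi_rho, chi_3> = (1/4)[1*(4)*conj(1) + 1*(2)*conj(-1) + 1*(-4)*conj(1) + 1*(-2)*conj(-1)]
      = (1/4)[(4) + (-2) + (-4) + (2)] = 0/4 = 0
  <chi_rho, chi_4> = (1/4)[1*(4)*conj(1) + 1*(2)*conj(-1) + 1*(-4)*conj(-1) + 1*(-2)*conj(1)]
      = (1/4)[(4) + (-2) + (4) + (-2)] = 4/4 = 1
Dimension check: dim(rho) = sum (mult * dim) = 0*1 + 3*1 + 0*1 + 1*1 = 4 = chi_rho(e) = 4.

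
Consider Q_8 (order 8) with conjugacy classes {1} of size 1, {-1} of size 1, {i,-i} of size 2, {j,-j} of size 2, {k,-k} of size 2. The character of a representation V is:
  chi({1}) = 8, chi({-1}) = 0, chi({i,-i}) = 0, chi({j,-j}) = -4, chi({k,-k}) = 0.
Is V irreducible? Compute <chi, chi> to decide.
Not irreducible (reducible): <chi, chi> = 12 > 1.

Explanation: <chi, chi> = (1/|G|) sum_C |C| * |chi(C)|^2 = (1/8)[1*|8|^2 + 1*|0|^2 + 2*|0|^2 + 2*|-4|^2 + 2*|0|^2]
  = (1/8)[(64) + (0) + (0) + (32) + (0)] = 96/8 = 12.
A character is irreducible iff <chi, chi> = 1, so this representation is reducible.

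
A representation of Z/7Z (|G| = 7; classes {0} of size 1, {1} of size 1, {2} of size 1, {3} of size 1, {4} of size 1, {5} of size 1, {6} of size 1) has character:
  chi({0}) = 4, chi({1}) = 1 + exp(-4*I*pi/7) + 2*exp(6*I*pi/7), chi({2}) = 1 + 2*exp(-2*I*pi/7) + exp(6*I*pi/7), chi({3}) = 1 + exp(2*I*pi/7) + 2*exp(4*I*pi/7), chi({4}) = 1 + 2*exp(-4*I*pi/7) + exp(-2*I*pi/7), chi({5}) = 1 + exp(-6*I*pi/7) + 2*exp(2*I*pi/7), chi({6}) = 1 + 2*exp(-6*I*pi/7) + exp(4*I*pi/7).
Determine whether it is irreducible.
Not irreducible (reducible): <chi, chi> = 6 > 1.

Why: <chi, chi> = (1/|G|) sum_C |C| * |chi(C)|^2 = (1/7)[1*|4|^2 + 1*|1 + exp(-4*I*pi/7) + 2*exp(6*I*pi/7)|^2 + 1*|1 + 2*exp(-2*I*pi/7) + exp(6*I*pi/7)|^2 + 1*|1 + exp(2*I*pi/7) + 2*exp(4*I*pi/7)|^2 + 1*|1 + 2*exp(-4*I*pi/7) + exp(-2*I*pi/7)|^2 + 1*|1 + exp(-6*I*pi/7) + 2*exp(2*I*pi/7)|^2 + 1*|1 + 2*exp(-6*I*pi/7) + exp(4*I*pi/7)|^2]
  = (1/7)[(16) + (6 + 3*exp(-4*I*pi/7) + 2*exp(-6*I*pi/7) + 2*exp(6*I*pi/7) + 3*exp(4*I*pi/7)) + (6 + 2*exp(-2*I*pi/7) + 3*exp(-6*I*pi/7) + 3*exp(6*I*pi/7) + 2*exp(2*I*pi/7)) + (6 + 3*exp(-2*I*pi/7) + 2*exp(-4*I*pi/7) + 2*exp(4*I*pi/7) + 3*exp(2*I*pi/7)) + (6 + 3*exp(-2*I*pi/7) + 2*exp(-4*I*pi/7) + 2*exp(4*I*pi/7) + 3*exp(2*I*pi/7)) + (6 + 2*exp(-2*I*pi/7) + 3*exp(-6*I*pi/7) + 3*exp(6*I*pi/7) + 2*exp(2*I*pi/7)) + (6 + 3*exp(-4*I*pi/7) + 2*exp(-6*I*pi/7) + 2*exp(6*I*pi/7) + 3*exp(4*I*pi/7))] = 42/7 = 6.
(Exp terms are combined using exp(i*s)*conj(exp(i*t)) = exp(i*(s-t)), and sums of them are collapsed using the identity that for every m > 1 the m distinct m-th roots of unity sum to 0, e.g. 1 + exp(2*I*pi/3) + exp(-2*I*pi/3) = 0.)
A character is irreducible iff <chi, chi> = 1, so this representation is reducible.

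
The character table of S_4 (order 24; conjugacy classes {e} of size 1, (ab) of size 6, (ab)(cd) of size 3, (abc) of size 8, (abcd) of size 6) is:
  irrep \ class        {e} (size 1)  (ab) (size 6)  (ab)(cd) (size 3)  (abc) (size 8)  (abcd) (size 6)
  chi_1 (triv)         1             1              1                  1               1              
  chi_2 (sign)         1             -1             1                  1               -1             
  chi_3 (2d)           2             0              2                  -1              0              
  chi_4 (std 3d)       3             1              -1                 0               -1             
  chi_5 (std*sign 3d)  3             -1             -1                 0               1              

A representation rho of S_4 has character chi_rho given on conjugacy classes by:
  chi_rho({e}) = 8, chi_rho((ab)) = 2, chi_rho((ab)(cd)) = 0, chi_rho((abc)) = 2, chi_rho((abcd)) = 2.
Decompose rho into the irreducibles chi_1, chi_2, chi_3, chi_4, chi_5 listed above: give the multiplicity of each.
Multiplicities: chi_1: 2, chi_2: 0, chi_3: 0, chi_4: 1, chi_5: 1.

Why: Use <chi_rho, chi> = (1/|G|) sum_C |C| * chi_rho(C) * conj(chi(C)) with |G| = 24 for each irreducible chi in the table:
  <chi_rho, chi_1> = (1/24)[1*(8)*conj(1) + 6*(2)*conj(1) + 3*(0)*conj(1) + 8*(2)*conj(1) + 6*(2)*conj(1)]
      = (1/24)[(8) + (12) + (0) + (16) + (12)] = 48/24 = 2
  <chi_rho, chi_2> = (1/24)[1*(8)*conj(1) + 6*(2)*conj(-1) + 3*(0)*conj(1) + 8*(2)*conj(1) + 6*(2)*conj(-1)]
      = (1/24)[(8) + (-12) + (0) + (16) + (-12)] = 0/24 = 0
  <chi_rho, chi_3> = (1/24)[1*(8)*conj(2) + 6*(2)*conj(0) + 3*(0)*conj(2) + 8*(2)*conj(-1) + 6*(2)*conj(0)]
      = (1/24)[(16) + (0) + (0) + (-16) + (0)] = 0/24 = 0
  <chi_rho, chi_4> = (1/24)[1*(8)*conj(3) + 6*(2)*conj(1) + 3*(0)*conj(-1) + 8*(2)*conj(0) + 6*(2)*conj(-1)]
      = (1/24)[(24) + (12) + (0) + (0) + (-12)] = 24/24 = 1
  <chi_rho, chi_5> = (1/24)[1*(8)*conj(3) + 6*(2)*conj(-1) + 3*(0)*conj(-1) + 8*(2)*conj(0) + 6*(2)*conj(1)]
      = (1/24)[(24) + (-12) + (0) + (0) + (12)] = 24/24 = 1
Dimension check: dim(rho) = sum (mult * dim) = 2*1 + 0*1 + 0*2 + 1*3 + 1*3 = 8 = chi_rho(e) = 8.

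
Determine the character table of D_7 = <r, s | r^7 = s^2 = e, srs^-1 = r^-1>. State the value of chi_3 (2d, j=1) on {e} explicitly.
Conjugacy classes: {e} of size 1, {r^1, r^6} of size 2, {r^2, r^5} of size 2, {r^3, r^4} of size 2, {s, sr, ..., sr^6} of size 7.
Character table:
  irrep \ class              {e} (size 1)  {r^1, r^6} (size 2)  {r^2, r^5} (size 2)  {r^3, r^4} (size 2)  {s, sr, ..., sr^6} (size 7)
  chi_1 (triv)               1             1                    1                    1                    1                          
  chi_2 (sign: r->1, s->-1)  1             1                    1                    1                    -1                         
  chi_3 (2d, j=1)            2             2*cos(2*pi/7)        -2*cos(3*pi/7)       -2*cos(pi/7)         0                          
  chi_4 (2d, j=2)            2             -2*cos(3*pi/7)       -2*cos(pi/7)         2*cos(2*pi/7)        0                          
  chi_5 (2d, j=3)            2             -2*cos(pi/7)         2*cos(2*pi/7)        -2*cos(3*pi/7)       0                          

Spot check: chi_3 (2d, j=1) on {e} = 2.

Details: D_7 has order 2*7 = 14 with 5 conjugacy classes, hence 5 irreducibles. Sum of squared dims 1 + 1 + 4 + 4 + 4 = 14 = |G|. Linear characters come from the abelianisation; the 2-dimensional irreps have character r^k -> 2*cos(2*pi*j*k/7), reflections -> 0.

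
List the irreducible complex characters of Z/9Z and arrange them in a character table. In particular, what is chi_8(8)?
Character table of Z/9Z (irreps indexed chi_0,...,chi_8 with chi_k(m) = zeta_9^(k*m), zeta_9 = exp(2*pi*i/9)):
  irrep \ class  {0} (size 1)  {1} (size 1)    {2} (size 1)    {3} (size 1)    {4} (size 1)    {5} (size 1)    {6} (size 1)    {7} (size 1)    {8} (size 1)  
  chi_0          1             1               1               1               1               1               1               1               1             
  chi_1          1             exp(2*I*pi/9)   exp(4*I*pi/9)   exp(2*I*pi/3)   exp(8*I*pi/9)   exp(-8*I*pi/9)  exp(-2*I*pi/3)  exp(-4*I*pi/9)  exp(-2*I*pi/9)
  chi_2          1             exp(4*I*pi/9)   exp(8*I*pi/9)   exp(-2*I*pi/3)  exp(-2*I*pi/9)  exp(2*I*pi/9)   exp(2*I*pi/3)   exp(-8*I*pi/9)  exp(-4*I*pi/9)
  chi_3          1             exp(2*I*pi/3)   exp(-2*I*pi/3)  1               exp(2*I*pi/3)   exp(-2*I*pi/3)  1               exp(2*I*pi/3)   exp(-2*I*pi/3)
  chi_4          1             exp(8*I*pi/9)   exp(-2*I*pi/9)  exp(2*I*pi/3)   exp(-4*I*pi/9)  exp(4*I*pi/9)   exp(-2*I*pi/3)  exp(2*I*pi/9)   exp(-8*I*pi/9)
  chi_5          1             exp(-8*I*pi/9)  exp(2*I*pi/9)   exp(-2*I*pi/3)  exp(4*I*pi/9)   exp(-4*I*pi/9)  exp(2*I*pi/3)   exp(-2*I*pi/9)  exp(8*I*pi/9) 
  chi_6          1             exp(-2*I*pi/3)  exp(2*I*pi/3)   1               exp(-2*I*pi/3)  exp(2*I*pi/3)   1               exp(-2*I*pi/3)  exp(2*I*pi/3) 
  chi_7          1             exp(-4*I*pi/9)  exp(-8*I*pi/9)  exp(2*I*pi/3)   exp(2*I*pi/9)   exp(-2*I*pi/9)  exp(-2*I*pi/3)  exp(8*I*pi/9)   exp(4*I*pi/9) 
  chi_8          1             exp(-2*I*pi/9)  exp(-4*I*pi/9)  exp(-2*I*pi/3)  exp(-8*I*pi/9)  exp(8*I*pi/9)   exp(2*I*pi/3)   exp(4*I*pi/9)   exp(2*I*pi/9) 

Spot check: chi_8(8) = zeta_9^(8*8) = zeta_9^64 = exp(2*I*pi/9).

Why: Z/9Z is abelian, so all 9 irreducible complex representations are 1-dimensional. They are given by chi_k(m) = zeta_9^(k*m) for k = 0,...,8. Row orthogonality: sum_m chi_k(m) conj(chi_l(m)) = 9 * [k = l].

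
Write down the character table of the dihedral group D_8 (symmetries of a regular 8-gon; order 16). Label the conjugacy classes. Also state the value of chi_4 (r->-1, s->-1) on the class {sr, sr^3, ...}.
Conjugacy classes: {e} of size 1, {r^4} of size 1, {r^1, r^7} of size 2, {r^2, r^6} of size 2, {r^3, r^5} of size 2, {s, sr^2, ...} of size 4, {sr, sr^3, ...} of size 4.
Character table:
  irrep \ class              {e} (size 1)  {r^4} (size 1)  {r^1, r^7} (size 2)  {r^2, r^6} (size 2)  {r^3, r^5} (size 2)  {s, sr^2, ...} (size 4)  {sr, sr^3, ...} (size 4)
  chi_1 (triv)               1             1               1                    1                    1                    1                        1                       
  chi_2 (sign: r->1, s->-1)  1             1               1                    1                    1                    -1                       -1                      
  chi_3 (r->-1, s->1)        1             1               -1                   1                    -1                   1                        -1                      
  chi_4 (r->-1, s->-1)       1             1               -1                   1                    -1                   -1                       1                       
  chi_5 (2d, j=1)            2             -2              sqrt(2)              0                    -sqrt(2)             0                        0                       
  chi_6 (2d, j=2)            2             2               0                    -2                   0                    0                        0                       
  chi_7 (2d, j=3)            2             -2              -sqrt(2)             0                    sqrt(2)              0                        0                       

Spot check: chi_4 (r->-1, s->-1) on {sr, sr^3, ...} = 1.

Working: D_8 has order 2*8 = 16 with 7 conjugacy classes, hence 7 irreducibles. Sum of squared dims 1 + 1 + 1 + 1 + 4 + 4 + 4 = 16 = |G|. Linear characters come from the abelianisation; the 2-dimensional irreps have character r^k -> 2*cos(2*pi*j*k/8), reflections -> 0.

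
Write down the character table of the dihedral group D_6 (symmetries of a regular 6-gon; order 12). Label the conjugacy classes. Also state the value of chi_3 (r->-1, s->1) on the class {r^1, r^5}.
Conjugacy classes: {e} of size 1, {r^3} of size 1, {r^1, r^5} of size 2, {r^2, r^4} of size 2, {s, sr^2, ...} of size 3, {sr, sr^3, ...} of size 3.
Character table:
  irrep \ class              {e} (size 1)  {r^3} (size 1)  {r^1, r^5} (size 2)  {r^2, r^4} (size 2)  {s, sr^2, ...} (size 3)  {sr, sr^3, ...} (size 3)
  chi_1 (triv)               1             1               1                    1                    1                        1                       
  chi_2 (sign: r->1, s->-1)  1             1               1                    1                    -1                       -1                      
  chi_3 (r->-1, s->1)        1             -1              -1                   1                    1                        -1                      
  chi_4 (r->-1, s->-1)       1             -1              -1                   1                    -1                       1                       
  chi_5 (2d, j=1)            2             -2              1                    -1                   0                        0                       
  chi_6 (2d, j=2)            2             2               -1                   -1                   0                        0                       

Spot check: chi_3 (r->-1, s->1) on {r^1, r^5} = -1.

Working: D_6 has order 2*6 = 12 with 6 conjugacy classes, hence 6 irreducibles. Sum of squared dims 1 + 1 + 1 + 1 + 4 + 4 = 12 = |G|. Linear characters come from the abelianisation; the 2-dimensional irreps have character r^k -> 2*cos(2*pi*j*k/6), reflections -> 0.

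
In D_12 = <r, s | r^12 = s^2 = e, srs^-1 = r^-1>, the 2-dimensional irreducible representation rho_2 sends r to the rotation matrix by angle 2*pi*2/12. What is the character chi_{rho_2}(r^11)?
chi_{rho_2}(r^11) = 2*cos(2*pi*2*11/12) = 1

Details: rho_2(r^11) is rotation by angle 2*pi*2*11/12, whose trace is 2*cos(2*pi*2*11/12) = 1.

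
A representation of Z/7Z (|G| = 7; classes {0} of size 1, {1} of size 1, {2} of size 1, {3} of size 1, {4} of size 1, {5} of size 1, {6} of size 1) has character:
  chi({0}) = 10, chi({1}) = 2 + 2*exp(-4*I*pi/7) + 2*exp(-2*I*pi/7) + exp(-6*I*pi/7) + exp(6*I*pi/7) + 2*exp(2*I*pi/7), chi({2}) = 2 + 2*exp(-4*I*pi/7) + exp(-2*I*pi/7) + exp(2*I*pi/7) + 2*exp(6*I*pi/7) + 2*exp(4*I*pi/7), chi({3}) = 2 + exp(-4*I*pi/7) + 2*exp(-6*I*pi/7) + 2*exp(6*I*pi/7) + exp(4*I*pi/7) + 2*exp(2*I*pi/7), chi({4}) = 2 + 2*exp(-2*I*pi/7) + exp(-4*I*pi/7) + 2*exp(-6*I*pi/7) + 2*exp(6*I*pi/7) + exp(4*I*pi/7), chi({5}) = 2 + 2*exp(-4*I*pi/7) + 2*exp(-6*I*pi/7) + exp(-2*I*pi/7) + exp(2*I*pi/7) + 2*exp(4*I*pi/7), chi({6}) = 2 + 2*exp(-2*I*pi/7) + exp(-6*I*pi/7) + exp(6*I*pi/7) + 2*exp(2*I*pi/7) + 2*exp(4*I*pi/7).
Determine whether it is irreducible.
Not irreducible (reducible): <chi, chi> = 18 > 1.

Details: <chi, chi> = (1/|G|) sum_C |C| * |chi(C)|^2 = (1/7)[1*|10|^2 + 1*|2 + 2*exp(-4*I*pi/7) + 2*exp(-2*I*pi/7) + exp(-6*I*pi/7) + exp(6*I*pi/7) + 2*exp(2*I*pi/7)|^2 + 1*|2 + 2*exp(-4*I*pi/7) + exp(-2*I*pi/7) + exp(2*I*pi/7) + 2*exp(6*I*pi/7) + 2*exp(4*I*pi/7)|^2 + 1*|2 + exp(-4*I*pi/7) + 2*exp(-6*I*pi/7) + 2*exp(6*I*pi/7) + exp(4*I*pi/7) + 2*exp(2*I*pi/7)|^2 + 1*|2 + 2*exp(-2*I*pi/7) + exp(-4*I*pi/7) + 2*exp(-6*I*pi/7) + 2*exp(6*I*pi/7) + exp(4*I*pi/7)|^2 + 1*|2 + 2*exp(-4*I*pi/7) + 2*exp(-6*I*pi/7) + exp(-2*I*pi/7) + exp(2*I*pi/7) + 2*exp(4*I*pi/7)|^2 + 1*|2 + 2*exp(-2*I*pi/7) + exp(-6*I*pi/7) + exp(6*I*pi/7) + 2*exp(2*I*pi/7) + 2*exp(4*I*pi/7)|^2]
  = (1/7)[(100) + (18 + 14*exp(-4*I*pi/7) + 15*exp(-2*I*pi/7) + 12*exp(-6*I*pi/7) + 12*exp(6*I*pi/7) + 15*exp(2*I*pi/7) + 14*exp(4*I*pi/7)) + (18 + 15*exp(-4*I*pi/7) + 12*exp(-2*I*pi/7) + 14*exp(-6*I*pi/7) + 14*exp(6*I*pi/7) + 12*exp(2*I*pi/7) + 15*exp(4*I*pi/7)) + (18 + 12*exp(-4*I*pi/7) + 14*exp(-2*I*pi/7) + 15*exp(-6*I*pi/7) + 15*exp(6*I*pi/7) + 14*exp(2*I*pi/7) + 12*exp(4*I*pi/7)) + (18 + 12*exp(-4*I*pi/7) + 14*exp(-2*I*pi/7) + 15*exp(-6*I*pi/7) + 15*exp(6*I*pi/7) + 14*exp(2*I*pi/7) + 12*exp(4*I*pi/7)) + (18 + 15*exp(-4*I*pi/7) + 12*exp(-2*I*pi/7) + 14*exp(-6*I*pi/7) + 14*exp(6*I*pi/7) + 12*exp(2*I*pi/7) + 15*exp(4*I*pi/7)) + (18 + 14*exp(-4*I*pi/7) + 15*exp(-2*I*pi/7) + 12*exp(-6*I*pi/7) + 12*exp(6*I*pi/7) + 15*exp(2*I*pi/7) + 14*exp(4*I*pi/7))] = 126/7 = 18.
(Exp terms are combined using exp(i*s)*conj(exp(i*t)) = exp(i*(s-t)), and sums of them are collapsed using the identity that for every m > 1 the m distinct m-th roots of unity sum to 0, e.g. 1 + exp(2*I*pi/3) + exp(-2*I*pi/3) = 0.)
A character is irreducible iff <chi, chi> = 1, so this representation is reducible.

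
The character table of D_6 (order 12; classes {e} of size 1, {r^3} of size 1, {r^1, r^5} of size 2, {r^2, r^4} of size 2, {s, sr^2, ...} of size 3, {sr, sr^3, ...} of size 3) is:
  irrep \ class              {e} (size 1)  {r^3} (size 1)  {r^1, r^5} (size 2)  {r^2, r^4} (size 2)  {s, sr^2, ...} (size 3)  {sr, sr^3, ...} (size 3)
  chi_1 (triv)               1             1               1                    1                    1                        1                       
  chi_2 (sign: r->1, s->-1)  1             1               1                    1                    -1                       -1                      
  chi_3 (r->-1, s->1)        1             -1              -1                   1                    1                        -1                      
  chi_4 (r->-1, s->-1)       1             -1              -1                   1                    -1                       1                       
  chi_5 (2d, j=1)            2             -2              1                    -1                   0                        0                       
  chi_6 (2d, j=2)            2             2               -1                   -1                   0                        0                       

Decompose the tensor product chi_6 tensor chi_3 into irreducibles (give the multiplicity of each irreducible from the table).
chi_6 tensor chi_3 = chi_5 (all other irreducibles have multiplicity 0).

Why: The character of a tensor product is the pointwise product (chi_6 * chi_3)(C) = chi_6(C) * chi_3(C):
  {e}: (2)*(1), {r^3}: (2)*(-1), {r^1, r^5}: (-1)*(-1), {r^2, r^4}: (-1)*(1), {s, sr^2, ...}: (0)*(1), {sr, sr^3, ...}: (0)*(-1)
so (chi_6 * chi_3) takes values
  {e} -> 2, {r^3} -> -2, {r^1, r^5} -> 1, {r^2, r^4} -> -1, {s, sr^2, ...} -> 0, {sr, sr^3, ...} -> 0.
Now take the inner product of this character with each irreducible chi from the table, <chi_6*chi_3, chi> = (1/12) sum_C |C| (chi_6*chi_3)(C) conj(chi(C)):
  <chi_6*chi_3, chi_1> = (1/12)[1*(2)*conj(1) + 1*(-2)*conj(1) + 2*(1)*conj(1) + 2*(-1)*conj(1) + 3*(0)*conj(1) + 3*(0)*conj(1)]
      = (1/12)[(2) + (-2) + (2) + (-2) + (0) + (0)] = 0/12 = 0
  <chi_6*chi_3, chi_2> = (1/12)[1*(2)*conj(1) + 1*(-2)*conj(1) + 2*(1)*conj(1) + 2*(-1)*conj(1) + 3*(0)*conj(-1) + 3*(0)*conj(-1)]
      = (1/12)[(2) + (-2) + (2) + (-2) + (0) + (0)] = 0/12 = 0
  <chi_6*chi_3, chi_3> = (1/12)[1*(2)*conj(1) + 1*(-2)*conj(-1) + 2*(1)*conj(-1) + 2*(-1)*conj(1) + 3*(0)*conj(1) + 3*(0)*conj(-1)]
      = (1/12)[(2) + (2) + (-2) + (-2) + (0) + (0)] = 0/12 = 0
  <chi_6*chi_3, chi_4> = (1/12)[1*(2)*conj(1) + 1*(-2)*conj(-1) + 2*(1)*conj(-1) + 2*(-1)*conj(1) + 3*(0)*conj(-1) + 3*(0)*conj(1)]
      = (1/12)[(2) + (2) + (-2) + (-2) + (0) + (0)] = 0/12 = 0
  <chi_6*chi_3, chi_5> = (1/12)[1*(2)*conj(2) + 1*(-2)*conj(-2) + 2*(1)*conj(1) + 2*(-1)*conj(-1) + 3*(0)*conj(0) + 3*(0)*conj(0)]
      = (1/12)[(4) + (4) + (2) + (2) + (0) + (0)] = 12/12 = 1
  <chi_6*chi_3, chi_6> = (1/12)[1*(2)*conj(2) + 1*(-2)*conj(2) + 2*(1)*conj(-1) + 2*(-1)*conj(-1) + 3*(0)*conj(0) + 3*(0)*conj(0)]
      = (1/12)[(4) + (-4) + (-2) + (2) + (0) + (0)] = 0/12 = 0
Hence the multiplicities are chi_5: 1. Dimension check: dim(chi_6)*dim(chi_3) = 2*1 = 2 and sum (mult * dim) = 1*2 = 2.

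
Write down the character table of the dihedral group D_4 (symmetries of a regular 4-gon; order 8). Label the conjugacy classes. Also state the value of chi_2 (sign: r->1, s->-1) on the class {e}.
Conjugacy classes: {e} of size 1, {r^2} of size 1, {r^1, r^3} of size 2, {s, sr^2, ...} of size 2, {sr, sr^3, ...} of size 2.
Character table:
  irrep \ class              {e} (size 1)  {r^2} (size 1)  {r^1, r^3} (size 2)  {s, sr^2, ...} (size 2)  {sr, sr^3, ...} (size 2)
  chi_1 (triv)               1             1               1                    1                        1                       
  chi_2 (sign: r->1, s->-1)  1             1               1                    -1                       -1                      
  chi_3 (r->-1, s->1)        1             1               -1                   1                        -1                      
  chi_4 (r->-1, s->-1)       1             1               -1                   -1                       1                       
  chi_5 (2d, j=1)            2             -2              0                    0                        0                       

Spot check: chi_2 (sign: r->1, s->-1) on {e} = 1.

Working: D_4 has order 2*4 = 8 with 5 conjugacy classes, hence 5 irreducibles. Sum of squared dims 1 + 1 + 1 + 1 + 4 = 8 = |G|. Linear characters come from the abelianisation; the 2-dimensional irreps have character r^k -> 2*cos(2*pi*j*k/4), reflections -> 0.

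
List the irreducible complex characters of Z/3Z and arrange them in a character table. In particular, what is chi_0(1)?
Character table of Z/3Z (irreps indexed chi_0,...,chi_2 with chi_k(m) = zeta_3^(k*m), zeta_3 = exp(2*pi*i/3)):
  irrep \ class  {0} (size 1)  {1} (size 1)    {2} (size 1)  
  chi_0          1             1               1             
  chi_1          1             exp(2*I*pi/3)   exp(-2*I*pi/3)
  chi_2          1             exp(-2*I*pi/3)  exp(2*I*pi/3) 

Spot check: chi_0(1) = zeta_3^(0*1) = zeta_3^0 = 1.

Justification: Z/3Z is abelian, so all 3 irreducible complex representations are 1-dimensional. They are given by chi_k(m) = zeta_3^(k*m) for k = 0,...,2. Row orthogonality: sum_m chi_k(m) conj(chi_l(m)) = 3 * [k = l].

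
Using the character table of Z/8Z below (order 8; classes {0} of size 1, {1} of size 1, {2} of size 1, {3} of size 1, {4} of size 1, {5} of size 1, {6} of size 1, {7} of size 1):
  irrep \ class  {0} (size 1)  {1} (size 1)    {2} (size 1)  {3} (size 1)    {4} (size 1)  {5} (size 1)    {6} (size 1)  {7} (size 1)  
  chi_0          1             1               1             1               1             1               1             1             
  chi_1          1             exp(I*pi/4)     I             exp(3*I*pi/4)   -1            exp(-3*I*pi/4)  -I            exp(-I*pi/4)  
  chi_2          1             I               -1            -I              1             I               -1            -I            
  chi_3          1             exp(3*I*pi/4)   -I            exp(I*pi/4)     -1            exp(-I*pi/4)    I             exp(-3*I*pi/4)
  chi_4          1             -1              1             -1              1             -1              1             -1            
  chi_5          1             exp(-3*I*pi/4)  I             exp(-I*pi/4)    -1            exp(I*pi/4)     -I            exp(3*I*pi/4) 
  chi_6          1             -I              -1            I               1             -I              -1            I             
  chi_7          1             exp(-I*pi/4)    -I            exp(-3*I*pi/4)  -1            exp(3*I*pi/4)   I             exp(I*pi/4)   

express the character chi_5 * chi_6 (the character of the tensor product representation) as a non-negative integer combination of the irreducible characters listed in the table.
chi_5 tensor chi_6 = chi_3 (all other irreducibles have multiplicity 0).

Derivation: The character of a tensor product is the pointwise product (chi_5 * chi_6)(C) = chi_5(C) * chi_6(C):
  {0}: (1)*(1), {1}: (exp(-3*I*pi/4))*(-I), {2}: (I)*(-1), {3}: (exp(-I*pi/4))*(I), {4}: (-1)*(1), {5}: (exp(I*pi/4))*(-I), {6}: (-I)*(-1), {7}: (exp(3*I*pi/4))*(I)
so (chi_5 * chi_6) takes values
  {0} -> 1, {1} -> -exp(-I*pi/4), {2} -> -I, {3} -> exp(I*pi/4), {4} -> -1, {5} -> -exp(3*I*pi/4), {6} -> I, {7} -> exp(-3*I*pi/4).
Now take the inner product of this character with each irreducible chi from the table, <chi_5*chi_6, chi> = (1/8) sum_C |C| (chi_5*chi_6)(C) conj(chi(C)):
  <chi_5*chi_6, chi_0> = (1/8)[1*(1)*conj(1) + 1*(-exp(-I*pi/4))*conj(1) + 1*(-I)*conj(1) + 1*(exp(I*pi/4))*conj(1) + 1*(-1)*conj(1) + 1*(-exp(3*I*pi/4))*conj(1) + 1*(I)*conj(1) + 1*(exp(-3*I*pi/4))*conj(1)]
      = (1/8)[(1) + (-exp(-I*pi/4)) + (-I) + (exp(I*pi/4)) + (-1) + (-exp(3*I*pi/4)) + (I) + (exp(-3*I*pi/4))] = 0/8 = 0
  <chi_5*chi_6, chi_1> = (1/8)[1*(1)*conj(1) + 1*(-exp(-I*pi/4))*conj(exp(I*pi/4)) + 1*(-I)*conj(I) + 1*(exp(I*pi/4))*conj(exp(3*I*pi/4)) + 1*(-1)*conj(-1) + 1*(-exp(3*I*pi/4))*conj(exp(-3*I*pi/4)) + 1*(I)*conj(-I) + 1*(exp(-3*I*pi/4))*conj(exp(-I*pi/4))]
      = (1/8)[(1) + (I) + (-1) + (-I) + (1) + (I) + (-1) + (-I)] = 0/8 = 0
  <chi_5*chi_6, chi_2> = (1/8)[1*(1)*conj(1) + 1*(-exp(-I*pi/4))*conj(I) + 1*(-I)*conj(-1) + 1*(exp(I*pi/4))*conj(-I) + 1*(-1)*conj(1) + 1*(-exp(3*I*pi/4))*conj(I) + 1*(I)*conj(-1) + 1*(exp(-3*I*pi/4))*conj(-I)]
      = (1/8)[(1) + (exp(I*pi/4)) + (I) + (exp(3*I*pi/4)) + (-1) + (exp(-3*I*pi/4)) + (-I) + (exp(-I*pi/4))] = 0/8 = 0
  <chi_5*chi_6, chi_3> = (1/8)[1*(1)*conj(1) + 1*(-exp(-I*pi/4))*conj(exp(3*I*pi/4)) + 1*(-I)*conj(-I) + 1*(exp(I*pi/4))*conj(exp(I*pi/4)) + 1*(-1)*conj(-1) + 1*(-exp(3*I*pi/4))*conj(exp(-I*pi/4)) + 1*(I)*conj(I) + 1*(exp(-3*I*pi/4))*conj(exp(-3*I*pi/4))]
      = (1/8)[(1) + (1) + (1) + (1) + (1) + (1) + (1) + (1)] = 8/8 = 1
  <chi_5*chi_6, chi_4> = (1/8)[1*(1)*conj(1) + 1*(-exp(-I*pi/4))*conj(-1) + 1*(-I)*conj(1) + 1*(exp(I*pi/4))*conj(-1) + 1*(-1)*conj(1) + 1*(-exp(3*I*pi/4))*conj(-1) + 1*(I)*conj(1) + 1*(exp(-3*I*pi/4))*conj(-1)]
      = (1/8)[(1) + (exp(-I*pi/4)) + (-I) + (-exp(I*pi/4)) + (-1) + (exp(3*I*pi/4)) + (I) + (-exp(-3*I*pi/4))] = 0/8 = 0
  <chi_5*chi_6, chi_5> = (1/8)[1*(1)*conj(1) + 1*(-exp(-I*pi/4))*conj(exp(-3*I*pi/4)) + 1*(-I)*conj(I) + 1*(exp(I*pi/4))*conj(exp(-I*pi/4)) + 1*(-1)*conj(-1) + 1*(-exp(3*I*pi/4))*conj(exp(I*pi/4)) + 1*(I)*conj(-I) + 1*(exp(-3*I*pi/4))*conj(exp(3*I*pi/4))]
      = (1/8)[(1) + (-I) + (-1) + (I) + (1) + (-I) + (-1) + (I)] = 0/8 = 0
  <chi_5*chi_6, chi_6> = (1/8)[1*(1)*conj(1) + 1*(-exp(-I*pi/4))*conj(-I) + 1*(-I)*conj(-1) + 1*(exp(I*pi/4))*conj(I) + 1*(-1)*conj(1) + 1*(-exp(3*I*pi/4))*conj(-I) + 1*(I)*conj(-1) + 1*(exp(-3*I*pi/4))*conj(I)]
      = (1/8)[(1) + (-exp(I*pi/4)) + (I) + (-exp(3*I*pi/4)) + (-1) + (-exp(-3*I*pi/4)) + (-I) + (-exp(-I*pi/4))] = 0/8 = 0
  <chi_5*chi_6, chi_7> = (1/8)[1*(1)*conj(1) + 1*(-exp(-I*pi/4))*conj(exp(-I*pi/4)) + 1*(-I)*conj(-I) + 1*(exp(I*pi/4))*conj(exp(-3*I*pi/4)) + 1*(-1)*conj(-1) + 1*(-exp(3*I*pi/4))*conj(exp(3*I*pi/4)) + 1*(I)*conj(I) + 1*(exp(-3*I*pi/4))*conj(exp(I*pi/4))]
      = (1/8)[(1) + (-1) + (1) + (-1) + (1) + (-1) + (1) + (-1)] = 0/8 = 0
(Exp terms are combined using exp(i*s)*conj(exp(i*t)) = exp(i*(s-t)), and sums of them are collapsed using the identity that for every m > 1 the m distinct m-th roots of unity sum to 0, e.g. 1 + exp(2*I*pi/3) + exp(-2*I*pi/3) = 0.)
Hence the multiplicities are chi_3: 1. Dimension check: dim(chi_5)*dim(chi_6) = 1*1 = 1 and sum (mult * dim) = 1*1 = 1.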